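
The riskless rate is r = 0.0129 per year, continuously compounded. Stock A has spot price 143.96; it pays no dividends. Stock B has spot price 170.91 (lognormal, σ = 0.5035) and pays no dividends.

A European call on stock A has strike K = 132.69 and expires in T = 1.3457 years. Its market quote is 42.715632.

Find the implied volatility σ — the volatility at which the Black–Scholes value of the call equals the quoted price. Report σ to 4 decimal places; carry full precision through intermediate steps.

sigma = 0.5703

At σ = 0.5703 the Black–Scholes value reproduces the quote:
σ√T = 0.5703·√1.3457 = 0.661573
d₁ = (ln(S/K) + (r+σ²/2)T) / (σ√T) = (ln(143.96/132.69) + (0.0129+0.5703²/2)·1.3457) / 0.661573 = (0.081520 + 0.236199) / 0.661573 = 0.480247
d₂ = d₁ − σ√T = 0.480247 − 0.661573 = -0.181325
e^{−rT} = 0.982790
N(d₁) = 0.684474,  N(d₂) = 0.428056
V = S·N(d₁) − K·e^{−rT}·N(d₂) = 98.536919 − 55.821287 = 42.715632 (equal to the quote); since ∂V/∂σ > 0 for all σ, the implied volatility is unique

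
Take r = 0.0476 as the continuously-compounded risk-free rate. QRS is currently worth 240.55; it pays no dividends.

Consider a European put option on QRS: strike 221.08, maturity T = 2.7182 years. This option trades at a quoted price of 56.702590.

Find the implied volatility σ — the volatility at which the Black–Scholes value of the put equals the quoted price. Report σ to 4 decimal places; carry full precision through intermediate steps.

At σ = 0.5650 the Black–Scholes value reproduces the quote:
σ√T = 0.565·√2.7182 = 0.931513
d₁ = (ln(S/K) + (r+σ²/2)T) / (σ√T) = (ln(240.55/221.08) + (0.0476+0.565²/2)·2.7182) / 0.931513 = (0.084403 + 0.563245) / 0.931513 = 0.695265
d₂ = d₁ − σ√T = 0.695265 − 0.931513 = -0.236249
e^{−rT} = 0.878634
N(−d₁) = 0.243445,  N(−d₂) = 0.593380
V = K·e^{−rT}·N(−d₂) − S·N(−d₁) = 115.263224 − 58.560634 = 56.702590 (matching the quote); vega is positive throughout, so no other σ reproduces this price

sigma = 0.5650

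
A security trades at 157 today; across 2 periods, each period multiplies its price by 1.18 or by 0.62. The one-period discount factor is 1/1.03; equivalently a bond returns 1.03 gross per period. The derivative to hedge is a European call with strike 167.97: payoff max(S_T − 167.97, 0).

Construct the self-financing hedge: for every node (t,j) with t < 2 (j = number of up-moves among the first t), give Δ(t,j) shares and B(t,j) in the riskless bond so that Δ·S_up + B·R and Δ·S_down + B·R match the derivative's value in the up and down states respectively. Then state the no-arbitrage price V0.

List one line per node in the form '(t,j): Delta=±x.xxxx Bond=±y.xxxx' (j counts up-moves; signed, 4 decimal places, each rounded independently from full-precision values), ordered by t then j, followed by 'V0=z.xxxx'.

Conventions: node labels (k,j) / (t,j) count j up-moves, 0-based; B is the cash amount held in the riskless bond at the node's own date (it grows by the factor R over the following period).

Since d<R<u, set p* = (R−d)/(u−d) = 0.7321; price each node as the discounted p*-expectation of its children.
Terminal payoffs: V(2,0)=0.0000, V(2,1)=0.0000, V(2,2)=50.6368
  t=1,j=0: stock 97.3400 → up 114.8612 (V=0.0000), down 60.3508 (V=0.0000). Price 0.0000; hedge Δ=0.0000, bond B=0.0000.
  t=1,j=1: stock 185.2600 → up 218.6068 (V=50.6368), down 114.8612 (V=0.0000). Price 35.9936; hedge Δ=0.4881, bond B=-54.4293.
  t=0,j=0: stock 157.0000 → up 185.2600 (V=35.9936), down 97.3400 (V=0.0000). Price 25.5849; hedge Δ=0.4094, bond B=-38.6893.
Verification: the root portfolio costs Δ(0,0)·S0 + B(0,0) = 25.5849, matching V0.

(0,0): Delta=0.4094 Bond=-38.6893
(1,0): Delta=0.0000 Bond=0.0000
(1,1): Delta=0.4881 Bond=-54.4293
V0=25.5849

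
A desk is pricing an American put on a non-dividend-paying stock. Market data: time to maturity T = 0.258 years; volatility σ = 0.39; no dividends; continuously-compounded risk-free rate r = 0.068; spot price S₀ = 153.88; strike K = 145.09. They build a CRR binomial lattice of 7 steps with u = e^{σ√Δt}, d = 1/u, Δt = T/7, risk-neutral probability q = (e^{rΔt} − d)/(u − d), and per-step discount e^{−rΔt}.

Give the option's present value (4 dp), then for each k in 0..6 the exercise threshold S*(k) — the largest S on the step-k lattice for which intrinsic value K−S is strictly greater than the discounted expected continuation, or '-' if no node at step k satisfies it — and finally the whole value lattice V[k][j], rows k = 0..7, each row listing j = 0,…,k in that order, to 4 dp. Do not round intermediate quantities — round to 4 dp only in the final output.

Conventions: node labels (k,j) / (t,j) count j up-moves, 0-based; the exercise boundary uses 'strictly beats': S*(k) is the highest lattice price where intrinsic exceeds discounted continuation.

price = 7.0319
boundary = - - - - 114.0550 122.9225 132.4794
tree:
7.0319
10.7431 3.3269
15.9277 5.5716 1.0813
22.7538 9.1279 2.0154 0.1452
31.0350 14.5219 3.7372 0.2901 0.0000
39.2628 22.1675 6.8891 0.5793 0.0000 0.0000
46.8970 31.0350 12.6106 1.1570 0.0000 0.0000 0.0000
53.9805 39.2628 22.1675 2.3107 0.0000 0.0000 0.0000 0.0000

params: Δt=0.03686 u=1.07775 d=0.92786 q=0.49803 e^(-rΔt)=0.99750
t_7 payoffs: 53.9805 39.2628 22.1675 2.3107 0.0000 0.0000 0.0000 0.0000
t_6: node(6,0) S=98.1930 payoff=46.8970 vs cont=46.5338 → 46.8970 [stop]  node(6,1) S=114.0550 payoff=31.0350 vs cont=30.6718 → 31.0350 [stop]  node(6,2) S=132.4794 payoff=12.6106 vs cont=12.2474 → 12.6106 [stop]  node(6,3) S=153.8800 payoff=0.0000 vs cont=1.1570 → 1.1570 [wait]  node(6,4) S=178.7377 payoff=0.0000 vs cont=0.0000 → 0.0000 [wait]  node(6,5) S=207.6108 payoff=0.0000 vs cont=0.0000 → 0.0000 [wait]  node(6,6) S=241.1481 payoff=0.0000 vs cont=0.0000 → 0.0000 [wait]  ⇒ S*(6)=132.4794
t_5: node(5,0) S=105.8272 payoff=39.2628 vs cont=38.8996 → 39.2628 [stop]  node(5,1) S=122.9225 payoff=22.1675 vs cont=21.8043 → 22.1675 [stop]  node(5,2) S=142.7793 payoff=2.3107 vs cont=6.8891 → 6.8891 [wait]  node(5,3) S=165.8438 payoff=0.0000 vs cont=0.5793 → 0.5793 [wait]  node(5,4) S=192.6340 payoff=0.0000 vs cont=0.0000 → 0.0000 [wait]  node(5,5) S=223.7520 payoff=0.0000 vs cont=0.0000 → 0.0000 [wait]  ⇒ S*(5)=122.9225
t_4: node(4,0) S=114.0550 payoff=31.0350 vs cont=30.6718 → 31.0350 [stop]  node(4,1) S=132.4794 payoff=12.6106 vs cont=14.5219 → 14.5219 [wait]  node(4,2) S=153.8800 payoff=0.0000 vs cont=3.7372 → 3.7372 [wait]  node(4,3) S=178.7377 payoff=0.0000 vs cont=0.2901 → 0.2901 [wait]  node(4,4) S=207.6108 payoff=0.0000 vs cont=0.0000 → 0.0000 [wait]  ⇒ S*(4)=114.0550
t_3: node(3,0) S=122.9225 payoff=22.1675 vs cont=22.7538 → 22.7538 [wait]  node(3,1) S=142.7793 payoff=2.3107 vs cont=9.1279 → 9.1279 [wait]  node(3,2) S=165.8438 payoff=0.0000 vs cont=2.0154 → 2.0154 [wait]  node(3,3) S=192.6340 payoff=0.0000 vs cont=0.1452 → 0.1452 [wait]  ⇒ S*(3)=-
t_2: node(2,0) S=132.4794 payoff=12.6106 vs cont=15.9277 → 15.9277 [wait]  node(2,1) S=153.8800 payoff=0.0000 vs cont=5.5716 → 5.5716 [wait]  node(2,2) S=178.7377 payoff=0.0000 vs cont=1.0813 → 1.0813 [wait]  ⇒ S*(2)=-
t_1: node(1,0) S=142.7793 payoff=2.3107 vs cont=10.7431 → 10.7431 [wait]  node(1,1) S=165.8438 payoff=0.0000 vs cont=3.3269 → 3.3269 [wait]  ⇒ S*(1)=-
t_0: node(0,0) S=153.8800 payoff=0.0000 vs cont=7.0319 → 7.0319 [wait]  ⇒ S*(0)=-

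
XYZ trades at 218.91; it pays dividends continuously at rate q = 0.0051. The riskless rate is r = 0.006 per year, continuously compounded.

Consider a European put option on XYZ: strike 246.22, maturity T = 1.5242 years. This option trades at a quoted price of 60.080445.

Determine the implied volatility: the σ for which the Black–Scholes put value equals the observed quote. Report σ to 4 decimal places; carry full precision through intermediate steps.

sigma = 0.4048

At σ = 0.4048 the Black–Scholes value reproduces the quote:
σ√T = 0.4048·√1.5242 = 0.499760
d₁ = (ln(S/K) + (r−q+σ²/2)T) / (σ√T) = (ln(218.91/246.22) + (0.006−0.0051+0.4048²/2)·1.5242) / 0.499760 = (-0.117565 + 0.126252) / 0.499760 = 0.017382
d₂ = d₁ − σ√T = 0.017382 − 0.499760 = -0.482378
e^{−rT} = 0.990896
e^{−qT} = 0.992257
N(−d₁) = 0.493066,  N(−d₂) = 0.685231
V = K·e^{−rT}·N(−d₂) − S·e^{−qT}·N(−d₁) = 167.181684 − 107.101239 = 60.080445 (the quoted price), and the Black–Scholes price is strictly increasing in σ, so σ is unique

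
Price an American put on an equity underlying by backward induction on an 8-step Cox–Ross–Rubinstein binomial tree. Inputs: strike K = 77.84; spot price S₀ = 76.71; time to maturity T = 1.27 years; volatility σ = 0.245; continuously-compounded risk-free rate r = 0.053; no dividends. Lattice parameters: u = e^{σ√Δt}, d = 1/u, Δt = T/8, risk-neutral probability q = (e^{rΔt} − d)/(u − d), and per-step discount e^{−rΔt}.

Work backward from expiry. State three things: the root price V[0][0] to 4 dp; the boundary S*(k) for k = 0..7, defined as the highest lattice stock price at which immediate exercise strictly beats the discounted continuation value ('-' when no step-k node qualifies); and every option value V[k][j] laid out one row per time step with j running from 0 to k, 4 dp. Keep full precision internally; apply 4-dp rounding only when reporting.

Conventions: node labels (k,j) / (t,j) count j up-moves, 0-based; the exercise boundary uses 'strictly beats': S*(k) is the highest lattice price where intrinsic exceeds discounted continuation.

price = 6.9822
boundary = - - - 57.2360 63.1049 57.2360 63.1049 69.5757
tree:
6.9822
10.3726 3.9514
14.9027 6.3402 1.8003
20.6040 9.8578 3.1812 0.5489
25.9272 14.7351 5.4949 1.0872 0.0586
30.7552 20.6040 9.2022 2.1462 0.1228 0.0000
35.1343 25.9272 14.7351 4.2206 0.2573 0.0000 0.0000
39.1060 30.7552 20.6040 8.2643 0.5392 0.0000 0.0000 0.0000
42.7084 35.1343 25.9272 14.7351 1.1300 0.0000 0.0000 0.0000 0.0000

params: Δt=0.15875 u=1.10254 d=0.90700 q=0.51882 e^(-rΔt)=0.99162
t_8 payoffs: 42.7084 35.1343 25.9272 14.7351 1.1300 0.0000 0.0000 0.0000 0.0000
t_7: node(7,0) S=38.7340 payoff=39.1060 vs cont=38.4539 → 39.1060 [stop]  node(7,1) S=47.0848 payoff=30.7552 vs cont=30.1030 → 30.7552 [stop]  node(7,2) S=57.2360 payoff=20.6040 vs cont=19.9518 → 20.6040 [stop]  node(7,3) S=69.5757 payoff=8.2643 vs cont=7.6121 → 8.2643 [stop]  node(7,4) S=84.5758 payoff=0.0000 vs cont=0.5392 → 0.5392 [wait]  node(7,5) S=102.8099 payoff=0.0000 vs cont=0.0000 → 0.0000 [wait]  node(7,6) S=124.9751 payoff=0.0000 vs cont=0.0000 → 0.0000 [wait]  node(7,7) S=151.9189 payoff=0.0000 vs cont=0.0000 → 0.0000 [wait]  ⇒ S*(7)=69.5757
t_6: node(6,0) S=42.7057 payoff=35.1343 vs cont=34.4821 → 35.1343 [stop]  node(6,1) S=51.9128 payoff=25.9272 vs cont=25.2750 → 25.9272 [stop]  node(6,2) S=63.1049 payoff=14.7351 vs cont=14.0829 → 14.7351 [stop]  node(6,3) S=76.7100 payoff=1.1300 vs cont=4.2206 → 4.2206 [wait]  node(6,4) S=93.2482 payoff=0.0000 vs cont=0.2573 → 0.2573 [wait]  node(6,5) S=113.3520 payoff=0.0000 vs cont=0.0000 → 0.0000 [wait]  node(6,6) S=137.7900 payoff=0.0000 vs cont=0.0000 → 0.0000 [wait]  ⇒ S*(6)=63.1049
t_5: node(5,0) S=47.0848 payoff=30.7552 vs cont=30.1030 → 30.7552 [stop]  node(5,1) S=57.2360 payoff=20.6040 vs cont=19.9518 → 20.6040 [stop]  node(5,2) S=69.5757 payoff=8.2643 vs cont=9.2022 → 9.2022 [wait]  node(5,3) S=84.5758 payoff=0.0000 vs cont=2.1462 → 2.1462 [wait]  node(5,4) S=102.8099 payoff=0.0000 vs cont=0.1228 → 0.1228 [wait]  node(5,5) S=124.9751 payoff=0.0000 vs cont=0.0000 → 0.0000 [wait]  ⇒ S*(5)=57.2360
t_4: node(4,0) S=51.9128 payoff=25.9272 vs cont=25.2750 → 25.9272 [stop]  node(4,1) S=63.1049 payoff=14.7351 vs cont=14.5654 → 14.7351 [stop]  node(4,2) S=76.7100 payoff=1.1300 vs cont=5.4949 → 5.4949 [wait]  node(4,3) S=93.2482 payoff=0.0000 vs cont=1.0872 → 1.0872 [wait]  node(4,4) S=113.3520 payoff=0.0000 vs cont=0.0586 → 0.0586 [wait]  ⇒ S*(4)=63.1049
t_3: node(3,0) S=57.2360 payoff=20.6040 vs cont=19.9518 → 20.6040 [stop]  node(3,1) S=69.5757 payoff=8.2643 vs cont=9.8578 → 9.8578 [wait]  node(3,2) S=84.5758 payoff=0.0000 vs cont=3.1812 → 3.1812 [wait]  node(3,3) S=102.8099 payoff=0.0000 vs cont=0.5489 → 0.5489 [wait]  ⇒ S*(3)=57.2360
t_2: node(2,0) S=63.1049 payoff=14.7351 vs cont=14.9027 → 14.9027 [wait]  node(2,1) S=76.7100 payoff=1.1300 vs cont=6.3402 → 6.3402 [wait]  node(2,2) S=93.2482 payoff=0.0000 vs cont=1.8003 → 1.8003 [wait]  ⇒ S*(2)=-
t_1: node(1,0) S=69.5757 payoff=8.2643 vs cont=10.3726 → 10.3726 [wait]  node(1,1) S=84.5758 payoff=0.0000 vs cont=3.9514 → 3.9514 [wait]  ⇒ S*(1)=-
t_0: node(0,0) S=76.7100 payoff=1.1300 vs cont=6.9822 → 6.9822 [wait]  ⇒ S*(0)=-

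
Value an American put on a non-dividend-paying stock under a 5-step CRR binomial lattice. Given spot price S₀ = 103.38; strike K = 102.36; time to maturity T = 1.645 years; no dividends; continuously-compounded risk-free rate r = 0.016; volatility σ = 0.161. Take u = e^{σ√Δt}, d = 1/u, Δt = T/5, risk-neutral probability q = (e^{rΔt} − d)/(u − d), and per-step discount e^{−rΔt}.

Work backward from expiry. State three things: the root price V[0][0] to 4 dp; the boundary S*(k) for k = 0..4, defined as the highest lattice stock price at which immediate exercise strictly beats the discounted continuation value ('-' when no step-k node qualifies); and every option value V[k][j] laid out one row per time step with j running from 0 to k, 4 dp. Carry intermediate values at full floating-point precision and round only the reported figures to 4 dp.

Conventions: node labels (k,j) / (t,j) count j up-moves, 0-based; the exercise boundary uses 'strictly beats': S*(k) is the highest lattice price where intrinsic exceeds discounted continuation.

price = 7.2670
boundary = - - - 78.3644 85.9458
tree:
7.2670
11.2883 3.4086
16.8718 5.9434 0.9642
23.9956 10.0781 1.9601 0.0000
30.9082 16.4142 3.9844 0.0000 0.0000
37.2111 23.9956 8.0993 0.0000 0.0000 0.0000

Δt=0.32900  u=1.09675  d=0.91179  q=0.50547  discount=0.99475
step 5 (expiry): payoffs max(K−S,0) = 37.2111 23.9956 8.0993 0.0000 0.0000 0.0000
step 4: (k=4,j=0): S=71.4518, K−S=30.9082, hold=30.3708 ⇒ V=30.9082 exercise | (k=4,j=1): S=85.9458, K−S=16.4142, hold=15.8768 ⇒ V=16.4142 exercise | (k=4,j=2): S=103.3800, K−S=0.0000, hold=3.9844 ⇒ V=3.9844 continue | (k=4,j=3): S=124.3507, K−S=0.0000, hold=0.0000 ⇒ V=0.0000 continue | (k=4,j=4): S=149.5754, K−S=0.0000, hold=0.0000 ⇒ V=0.0000 continue  boundary S*=85.9458
step 3: (k=3,j=0): S=78.3644, K−S=23.9956, hold=23.4582 ⇒ V=23.9956 exercise | (k=3,j=1): S=94.2607, K−S=8.0993, hold=10.0781 ⇒ V=10.0781 continue | (k=3,j=2): S=113.3816, K−S=0.0000, hold=1.9601 ⇒ V=1.9601 continue | (k=3,j=3): S=136.3811, K−S=0.0000, hold=0.0000 ⇒ V=0.0000 continue  boundary S*=78.3644
step 2: (k=2,j=0): S=85.9458, K−S=16.4142, hold=16.8718 ⇒ V=16.8718 continue | (k=2,j=1): S=103.3800, K−S=0.0000, hold=5.9434 ⇒ V=5.9434 continue | (k=2,j=2): S=124.3507, K−S=0.0000, hold=0.9642 ⇒ V=0.9642 continue  boundary S*=-
step 1: (k=1,j=0): S=94.2607, K−S=8.0993, hold=11.2883 ⇒ V=11.2883 continue | (k=1,j=1): S=113.3816, K−S=0.0000, hold=3.4086 ⇒ V=3.4086 continue  boundary S*=-
step 0: (k=0,j=0): S=103.3800, K−S=0.0000, hold=7.2670 ⇒ V=7.2670 continue  boundary S*=-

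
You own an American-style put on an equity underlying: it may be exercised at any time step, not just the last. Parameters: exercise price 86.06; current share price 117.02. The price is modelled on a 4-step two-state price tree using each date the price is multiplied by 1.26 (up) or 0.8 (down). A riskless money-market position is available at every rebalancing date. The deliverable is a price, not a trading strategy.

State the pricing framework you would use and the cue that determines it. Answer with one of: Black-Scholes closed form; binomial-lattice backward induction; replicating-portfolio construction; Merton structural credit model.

Key observation: with exercise allowed before expiry on a discrete up/down model (4 steps from spot 117.02), the strike-86.06 put's value must be rolled back through the tree testing early exercise at each node.

framework: binomial-lattice backward induction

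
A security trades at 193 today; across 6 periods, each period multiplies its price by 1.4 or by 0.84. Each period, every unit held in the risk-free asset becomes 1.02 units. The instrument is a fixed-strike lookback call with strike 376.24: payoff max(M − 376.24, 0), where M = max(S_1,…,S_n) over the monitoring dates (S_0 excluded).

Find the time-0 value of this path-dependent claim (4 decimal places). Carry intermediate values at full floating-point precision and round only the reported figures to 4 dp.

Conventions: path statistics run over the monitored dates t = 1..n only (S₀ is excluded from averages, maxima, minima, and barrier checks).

price = 23.2716

No-arbitrage gives p* = (R−d)/(u−d) = 0.3214: enumerate every path, weight its payoff by its p*-probability, and discount by R^6.
Enumerate all 2^6 = 64 price paths (U = up ×1.4, D = down ×0.84); each path with k up-moves has probability p*^k·(1−p*)^(6−k).
DDDDDD: M=162.1200, payoff=0.0000, prob=0.097628
UDDDDD: M=270.2000, payoff=0.0000, prob=0.046245
DUDDDD: M=226.9680, payoff=0.0000, prob=0.046245
UUDDDD: M=378.2800, payoff=2.0400, prob=0.021905
DDUDDD: M=190.6531, payoff=0.0000, prob=0.046245
UDUDDD: M=317.7552, payoff=0.0000, prob=0.021905
DUUDDD: M=317.7552, payoff=0.0000, prob=0.021905
UUUDDD: M=529.5920, payoff=153.3520, prob=0.010376
DDDUDD: M=162.1200, payoff=0.0000, prob=0.046245
UDDUDD: M=270.2000, payoff=0.0000, prob=0.021905
DUDUDD: M=266.9144, payoff=0.0000, prob=0.021905
UUDUDD: M=444.8573, payoff=68.6173, prob=0.010376
DDUUDD: M=266.9144, payoff=0.0000, prob=0.021905
UDUUDD: M=444.8573, payoff=68.6173, prob=0.010376
DUUUDD: M=444.8573, payoff=68.6173, prob=0.010376
UUUUDD: M=741.4288, payoff=365.1888, prob=0.004915
DDDDUD: M=162.1200, payoff=0.0000, prob=0.046245
UDDDUD: M=270.2000, payoff=0.0000, prob=0.021905
DUDDUD: M=226.9680, payoff=0.0000, prob=0.021905
UUDDUD: M=378.2800, payoff=2.0400, prob=0.010376
DDUDUD: M=224.2081, payoff=0.0000, prob=0.021905
UDUDUD: M=373.6801, payoff=0.0000, prob=0.010376
DUUDUD: M=373.6801, payoff=0.0000, prob=0.010376
UUUDUD: M=622.8002, payoff=246.5602, prob=0.004915
DDDUUD: M=224.2081, payoff=0.0000, prob=0.021905
UDDUUD: M=373.6801, payoff=0.0000, prob=0.010376
DUDUUD: M=373.6801, payoff=0.0000, prob=0.010376
UUDUUD: M=622.8002, payoff=246.5602, prob=0.004915
DDUUUD: M=373.6801, payoff=0.0000, prob=0.010376
UDUUUD: M=622.8002, payoff=246.5602, prob=0.004915
DUUUUD: M=622.8002, payoff=246.5602, prob=0.004915
UUUUUD: M=1038.0003, payoff=661.7603, prob=0.002328
DDDDDU: M=162.1200, payoff=0.0000, prob=0.046245
UDDDDU: M=270.2000, payoff=0.0000, prob=0.021905
DUDDDU: M=226.9680, payoff=0.0000, prob=0.021905
UUDDDU: M=378.2800, payoff=2.0400, prob=0.010376
DDUDDU: M=190.6531, payoff=0.0000, prob=0.021905
UDUDDU: M=317.7552, payoff=0.0000, prob=0.010376
DUUDDU: M=317.7552, payoff=0.0000, prob=0.010376
UUUDDU: M=529.5920, payoff=153.3520, prob=0.004915
DDDUDU: M=188.3348, payoff=0.0000, prob=0.021905
UDDUDU: M=313.8913, payoff=0.0000, prob=0.010376
DUDUDU: M=313.8913, payoff=0.0000, prob=0.010376
UUDUDU: M=523.1522, payoff=146.9122, prob=0.004915
DDUUDU: M=313.8913, payoff=0.0000, prob=0.010376
UDUUDU: M=523.1522, payoff=146.9122, prob=0.004915
DUUUDU: M=523.1522, payoff=146.9122, prob=0.004915
UUUUDU: M=871.9203, payoff=495.6803, prob=0.002328
DDDDUU: M=188.3348, payoff=0.0000, prob=0.021905
UDDDUU: M=313.8913, payoff=0.0000, prob=0.010376
DUDDUU: M=313.8913, payoff=0.0000, prob=0.010376
UUDDUU: M=523.1522, payoff=146.9122, prob=0.004915
DDUDUU: M=313.8913, payoff=0.0000, prob=0.010376
UDUDUU: M=523.1522, payoff=146.9122, prob=0.004915
DUUDUU: M=523.1522, payoff=146.9122, prob=0.004915
UUUDUU: M=871.9203, payoff=495.6803, prob=0.002328
DDDUUU: M=313.8913, payoff=0.0000, prob=0.010376
UDDUUU: M=523.1522, payoff=146.9122, prob=0.004915
DUDUUU: M=523.1522, payoff=146.9122, prob=0.004915
UUDUUU: M=871.9203, payoff=495.6803, prob=0.002328
DDUUUU: M=523.1522, payoff=146.9122, prob=0.004915
UDUUUU: M=871.9203, payoff=495.6803, prob=0.002328
DUUUUU: M=871.9203, payoff=495.6803, prob=0.002328
UUUUUU: M=1453.2004, payoff=1076.9604, prob=0.001103
Price = Σ prob·payoff / R^6 = 26.207631 / 1.126162 = 23.2716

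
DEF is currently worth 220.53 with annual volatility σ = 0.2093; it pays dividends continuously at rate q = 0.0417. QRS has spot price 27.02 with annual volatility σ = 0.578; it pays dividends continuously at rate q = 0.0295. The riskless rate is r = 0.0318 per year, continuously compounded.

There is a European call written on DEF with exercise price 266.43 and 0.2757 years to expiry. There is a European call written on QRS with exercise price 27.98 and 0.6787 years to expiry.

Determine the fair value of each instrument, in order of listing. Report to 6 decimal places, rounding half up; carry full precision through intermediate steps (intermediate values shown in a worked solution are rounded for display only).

[DEF call K=266.43]
σ√T = 0.2093·√0.2757 = 0.109897
d₁ = (ln(S/K) + (r−q+σ²/2)T) / (σ√T) = (ln(220.53/266.43) + (0.0318−0.0417+0.2093²/2)·0.2757) / 0.109897 = (-0.189078 + 0.003309) / 0.109897 = -1.690381
d₂ = d₁ − σ√T = -1.690381 − 0.109897 = -1.800278
e^{−rT} = 0.991271
e^{−qT} = 0.988569
N(d₁) = 0.045478,  N(d₂) = 0.035908
price = S·e^{−qT}·N(d₁) − K·e^{−rT}·N(d₂) = 9.914530 − 9.483558 = 0.430972
[QRS call K=27.98]
σ√T = 0.578·√0.6787 = 0.476175
d₁ = (ln(S/K) + (r−q+σ²/2)T) / (σ√T) = (ln(27.02/27.98) + (0.0318−0.0295+0.578²/2)·0.6787) / 0.476175 = (-0.034913 + 0.114932) / 0.476175 = 0.168047
d₂ = d₁ − σ√T = 0.168047 − 0.476175 = -0.308128
e^{−rT} = 0.978649
e^{−qT} = 0.980177
N(d₁) = 0.566727,  N(d₂) = 0.378992
price = S·e^{−qT}·N(d₁) − K·e^{−rT}·N(d₂) = 15.009417 − 10.377792 = 4.631625

price(DEF call K=266.43) = 0.430972
price(QRS call K=27.98) = 4.631625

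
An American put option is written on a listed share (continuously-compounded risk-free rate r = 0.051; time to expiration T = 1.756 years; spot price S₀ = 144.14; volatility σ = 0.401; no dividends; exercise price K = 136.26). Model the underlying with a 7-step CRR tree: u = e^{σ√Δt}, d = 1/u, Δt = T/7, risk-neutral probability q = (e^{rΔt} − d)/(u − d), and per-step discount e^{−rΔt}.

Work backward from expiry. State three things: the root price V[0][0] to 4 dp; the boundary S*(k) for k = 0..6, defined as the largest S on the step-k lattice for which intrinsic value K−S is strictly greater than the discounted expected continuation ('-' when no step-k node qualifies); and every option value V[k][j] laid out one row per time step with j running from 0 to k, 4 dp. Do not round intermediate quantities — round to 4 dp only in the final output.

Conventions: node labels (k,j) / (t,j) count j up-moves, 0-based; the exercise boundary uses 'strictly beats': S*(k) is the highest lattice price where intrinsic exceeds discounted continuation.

params: Δt=0.25086 u=1.22243 d=0.81804 q=0.48180 e^(-rΔt)=0.98729
t_7 payoffs: 100.9247 83.4570 57.3542 18.3476 0.0000 0.0000 0.0000 0.0000
t_6: node(6,0) S=43.1950 payoff=93.0650 vs cont=91.3328 → 93.0650 [stop]  node(6,1) S=64.5481 payoff=71.7119 vs cont=69.9797 → 71.7119 [stop]  node(6,2) S=96.4571 payoff=39.8029 vs cont=38.0707 → 39.8029 [stop]  node(6,3) S=144.1400 payoff=0.0000 vs cont=9.3869 → 9.3869 [wait]  node(6,4) S=215.3946 payoff=0.0000 vs cont=0.0000 → 0.0000 [wait]  node(6,5) S=321.8735 payoff=0.0000 vs cont=0.0000 → 0.0000 [wait]  node(6,6) S=480.9896 payoff=0.0000 vs cont=0.0000 → 0.0000 [wait]  ⇒ S*(6)=96.4571
t_5: node(5,0) S=52.8030 payoff=83.4570 vs cont=81.7248 → 83.4570 [stop]  node(5,1) S=78.9058 payoff=57.3542 vs cont=55.6220 → 57.3542 [stop]  node(5,2) S=117.9124 payoff=18.3476 vs cont=24.8289 → 24.8289 [wait]  node(5,3) S=176.2015 payoff=0.0000 vs cont=4.8025 → 4.8025 [wait]  node(5,4) S=263.3056 payoff=0.0000 vs cont=0.0000 → 0.0000 [wait]  node(5,5) S=393.4689 payoff=0.0000 vs cont=0.0000 → 0.0000 [wait]  ⇒ S*(5)=78.9058
t_4: node(4,0) S=64.5481 payoff=71.7119 vs cont=69.9797 → 71.7119 [stop]  node(4,1) S=96.4571 payoff=39.8029 vs cont=41.1537 → 41.1537 [wait]  node(4,2) S=144.1400 payoff=0.0000 vs cont=14.9872 → 14.9872 [wait]  node(4,3) S=215.3946 payoff=0.0000 vs cont=2.4570 → 2.4570 [wait]  node(4,4) S=321.8735 payoff=0.0000 vs cont=0.0000 → 0.0000 [wait]  ⇒ S*(4)=64.5481
t_3: node(3,0) S=78.9058 payoff=57.3542 vs cont=56.2646 → 57.3542 [stop]  node(3,1) S=117.9124 payoff=18.3476 vs cont=28.1839 → 28.1839 [wait]  node(3,2) S=176.2015 payoff=0.0000 vs cont=8.8364 → 8.8364 [wait]  node(3,3) S=263.3056 payoff=0.0000 vs cont=1.2571 → 1.2571 [wait]  ⇒ S*(3)=78.9058
t_2: node(2,0) S=96.4571 payoff=39.8029 vs cont=42.7496 → 42.7496 [wait]  node(2,1) S=144.1400 payoff=0.0000 vs cont=18.6226 → 18.6226 [wait]  node(2,2) S=215.3946 payoff=0.0000 vs cont=5.1188 → 5.1188 [wait]  ⇒ S*(2)=-
t_1: node(1,0) S=117.9124 payoff=18.3476 vs cont=30.7296 → 30.7296 [wait]  node(1,1) S=176.2015 payoff=0.0000 vs cont=11.9625 → 11.9625 [wait]  ⇒ S*(1)=-
t_0: node(0,0) S=144.1400 payoff=0.0000 vs cont=21.4119 → 21.4119 [wait]  ⇒ S*(0)=-

price = 21.4119
boundary = - - - 78.9058 64.5481 78.9058 96.4571
tree:
21.4119
30.7296 11.9625
42.7496 18.6226 5.1188
57.3542 28.1839 8.8364 1.2571
71.7119 41.1537 14.9872 2.4570 0.0000
83.4570 57.3542 24.8289 4.8025 0.0000 0.0000
93.0650 71.7119 39.8029 9.3869 0.0000 0.0000 0.0000
100.9247 83.4570 57.3542 18.3476 0.0000 0.0000 0.0000 0.0000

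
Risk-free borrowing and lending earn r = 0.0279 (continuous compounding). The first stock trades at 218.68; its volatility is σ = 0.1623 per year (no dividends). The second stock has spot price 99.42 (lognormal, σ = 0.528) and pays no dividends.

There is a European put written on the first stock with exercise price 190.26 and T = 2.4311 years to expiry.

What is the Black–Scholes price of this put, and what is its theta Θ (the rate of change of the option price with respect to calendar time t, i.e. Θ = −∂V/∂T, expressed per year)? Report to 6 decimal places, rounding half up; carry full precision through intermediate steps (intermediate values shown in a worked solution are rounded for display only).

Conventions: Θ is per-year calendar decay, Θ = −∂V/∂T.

price = 5.780612
Θ = -1.692944

σ√T = 0.1623·√2.4311 = 0.253058
d₁ = (ln(S/K) + (r+σ²/2)T) / (σ√T) = (ln(218.68/190.26) + (0.0279+0.1623²/2)·2.4311) / 0.253058 = (0.139218 + 0.099847) / 0.253058 = 0.944704
d₂ = d₁ − σ√T = 0.944704 − 0.253058 = 0.691646
e^{−rT} = 0.934421
N(−d₁) = 0.172405,  N(−d₂) = 0.244580
Put price V = K·e^{−rT}·N(−d₂) − S·N(−d₁) = 43.482154 − 37.701542 = 5.780612
φ(d₁) = (1/√(2π))·e^{−d₁²/2} = 0.255337
Θ = −S·φ(d₁)·σ/(2√T) + r·K·e^{−rT}·N(−d₂) = −2.906096 + 1.213152 = -1.692944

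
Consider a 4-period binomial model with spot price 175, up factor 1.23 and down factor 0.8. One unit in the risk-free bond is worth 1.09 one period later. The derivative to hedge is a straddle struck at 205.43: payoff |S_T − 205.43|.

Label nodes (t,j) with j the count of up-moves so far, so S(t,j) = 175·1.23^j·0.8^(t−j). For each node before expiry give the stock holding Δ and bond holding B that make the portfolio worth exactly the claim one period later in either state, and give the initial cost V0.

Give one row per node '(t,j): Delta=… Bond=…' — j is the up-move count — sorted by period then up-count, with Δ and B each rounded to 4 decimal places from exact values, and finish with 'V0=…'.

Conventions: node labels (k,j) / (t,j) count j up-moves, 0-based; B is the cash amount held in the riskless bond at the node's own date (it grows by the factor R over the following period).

(0,0): Delta=0.3839 Bond=-8.2690
(1,0): Delta=-0.2993 Bond=86.6326
(1,1): Delta=0.5984 Bond=-55.1871
(2,0): Delta=-1.0000 Bond=172.9063
(2,1): Delta=-0.0793 Bond=56.5442
(2,2): Delta=0.8112 Bond=-116.4910
(3,0): Delta=-1.0000 Bond=188.4679
(3,1): Delta=-1.0000 Bond=188.4679
(3,2): Delta=0.2098 Bond=0.4026
(3,3): Delta=1.0000 Bond=-188.4679
V0=58.9083

Risk-neutral probability p* = (R−d)/(u−d) = (1.09−0.8)/(1.23−0.8) = 0.6744.
Expiry values: V(4,0)=133.7500, V(4,1)=95.2220, V(4,2)=35.9852, V(4,3)=55.0914, V(4,4)=195.1216
Node (3,0) S=89.6000: V=(p*·95.2220+(1−p*)·133.7500)/1.09=98.8679; Δ=(95.2220−133.7500)/(110.2080−71.6800)=-1.0000; B=V−Δ·S=188.4679
Node (3,1) S=137.7600: V=(p*·35.9852+(1−p*)·95.2220)/1.09=50.7079; Δ=(35.9852−95.2220)/(169.4448−110.2080)=-1.0000; B=V−Δ·S=188.4679
Node (3,2) S=211.8060: V=(p*·55.0914+(1−p*)·35.9852)/1.09=44.8356; Δ=(55.0914−35.9852)/(260.5214−169.4448)=0.2098; B=V−Δ·S=0.4026
Node (3,3) S=325.6517: V=(p*·195.1216+(1−p*)·55.0914)/1.09=137.1838; Δ=(195.1216−55.0914)/(400.5516−260.5214)=1.0000; B=V−Δ·S=-188.4679
Node (2,0) S=112.0000: V=(p*·50.7079+(1−p*)·98.8679)/1.09=60.9063; Δ=(50.7079−98.8679)/(137.7600−89.6000)=-1.0000; B=V−Δ·S=172.9063
Node (2,1) S=172.2000: V=(p*·44.8356+(1−p*)·50.7079)/1.09=42.8876; Δ=(44.8356−50.7079)/(211.8060−137.7600)=-0.0793; B=V−Δ·S=56.5442
Node (2,2) S=264.7575: V=(p*·137.1838+(1−p*)·44.8356)/1.09=98.2724; Δ=(137.1838−44.8356)/(325.6517−211.8060)=0.8112; B=V−Δ·S=-116.4910
Node (1,0) S=140.0000: V=(p*·42.8876+(1−p*)·60.9063)/1.09=44.7286; Δ=(42.8876−60.9063)/(172.2000−112.0000)=-0.2993; B=V−Δ·S=86.6326
Node (1,1) S=215.2500: V=(p*·98.2724+(1−p*)·42.8876)/1.09=73.6148; Δ=(98.2724−42.8876)/(264.7575−172.2000)=0.5984; B=V−Δ·S=-55.1871
Node (0,0) S=175.0000: V=(p*·73.6148+(1−p*)·44.7286)/1.09=58.9083; Δ=(73.6148−44.7286)/(215.2500−140.0000)=0.3839; B=V−Δ·S=-8.2690
Check: Δ(0,0)·S0 + B(0,0) = 58.9083 = V0.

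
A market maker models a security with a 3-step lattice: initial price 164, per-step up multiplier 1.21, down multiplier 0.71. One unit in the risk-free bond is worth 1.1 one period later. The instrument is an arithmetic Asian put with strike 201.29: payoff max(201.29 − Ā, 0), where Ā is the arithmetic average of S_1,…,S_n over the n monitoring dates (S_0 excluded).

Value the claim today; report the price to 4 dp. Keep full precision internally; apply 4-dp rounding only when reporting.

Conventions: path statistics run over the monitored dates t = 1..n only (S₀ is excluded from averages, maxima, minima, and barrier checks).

Set p* = 0.7800 (from d < R < u); the path-dependent value is the discounted p*-expectation over all price paths.
Enumerate all 2^3 = 8 price paths (U = up ×1.21, D = down ×0.71); each path with k up-moves has probability p*^k·(1−p*)^(3−k).
DDD: Ā=85.9366, payoff=115.3534, prob=0.010648
UDD: Ā=146.4553, payoff=54.8347, prob=0.037752
DUD: Ā=119.1220, payoff=82.1680, prob=0.037752
UUD: Ā=203.0107, payoff=0.0000, prob=0.133848
DDU: Ā=99.7153, payoff=101.5747, prob=0.037752
UDU: Ā=169.9374, payoff=31.3526, prob=0.133848
DUU: Ā=142.6041, payoff=58.6859, prob=0.133848
UUU: Ā=243.0295, payoff=0.0000, prob=0.474552
Price = Σ prob·payoff / R^3 = 22.286532 / 1.331000 = 16.7442

price = 16.7442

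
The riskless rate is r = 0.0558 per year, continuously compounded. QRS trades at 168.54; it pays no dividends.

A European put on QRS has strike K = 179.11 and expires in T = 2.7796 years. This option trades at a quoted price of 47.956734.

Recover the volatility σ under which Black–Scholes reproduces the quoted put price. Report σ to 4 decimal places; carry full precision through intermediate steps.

At σ = 0.5331 the Black–Scholes value reproduces the quote:
σ√T = 0.5331·√2.7796 = 0.888791
d₁ = (ln(S/K) + (r+σ²/2)T) / (σ√T) = (ln(168.54/179.11) + (0.0558+0.5331²/2)·2.7796) / 0.888791 = (-0.060827 + 0.550077) / 0.888791 = 0.550466
d₂ = d₁ − σ√T = 0.550466 − 0.888791 = -0.338325
e^{−rT} = 0.856328
N(−d₁) = 0.291000,  N(−d₂) = 0.632441
V = K·e^{−rT}·N(−d₂) − S·N(−d₁) = 97.001839 − 49.045105 = 47.956734 (matching the quote); vega is positive throughout, so no other σ reproduces this price

sigma = 0.5331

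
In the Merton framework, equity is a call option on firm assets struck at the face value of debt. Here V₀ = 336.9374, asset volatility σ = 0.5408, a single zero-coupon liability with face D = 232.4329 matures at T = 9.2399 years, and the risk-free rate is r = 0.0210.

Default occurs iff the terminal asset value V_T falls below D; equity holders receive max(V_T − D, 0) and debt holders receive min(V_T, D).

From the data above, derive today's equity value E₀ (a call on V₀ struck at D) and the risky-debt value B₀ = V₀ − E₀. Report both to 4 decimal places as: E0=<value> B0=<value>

With assets at 336.9374 and a single debt payment of 232.4329 at 9.2399 years:
d₁ = [ln(V₀/D) + (r + σ²/2)T] / (σ√T)
   = [ln(336.9374/232.4329) + (0.0210 + 0.5·0.5408²)·9.2399] / (0.5408·√9.2399)
   = [0.371296 + 1.545210] / 1.643881 = 1.165842
d₂ = d₁ − σ√T = 1.165842 − 1.643881 = -0.478039
N(d₁) = 0.878161,  N(d₂) = 0.316311,  e^(−rT) = 0.823627
E₀ = V₀·N(d₁) − D·e^(−rT)·N(d₂)
   = 336.9374·0.878161 − 232.4329·0.823627·0.316311 = 235.331244
B₀ = V₀ − E₀ = 336.9374 − 235.331244 = 101.606156

E0=235.3312 B0=101.6062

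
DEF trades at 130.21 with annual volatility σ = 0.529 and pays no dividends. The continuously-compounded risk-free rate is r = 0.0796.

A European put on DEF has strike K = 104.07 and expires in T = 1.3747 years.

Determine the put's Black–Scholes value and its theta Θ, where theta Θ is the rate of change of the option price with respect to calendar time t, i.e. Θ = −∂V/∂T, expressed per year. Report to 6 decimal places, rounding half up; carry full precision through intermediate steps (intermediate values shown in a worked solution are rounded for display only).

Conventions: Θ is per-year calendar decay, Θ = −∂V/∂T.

price = 12.428122
Θ = -5.136376

σ√T = 0.529·√1.3747 = 0.620240
d₁ = (ln(S/K) + (r+σ²/2)T) / (σ√T) = (ln(130.21/104.07) + (0.0796+0.529²/2)·1.3747) / 0.620240 = (0.224085 + 0.301775) / 0.620240 = 0.847833
d₂ = d₁ − σ√T = 0.847833 − 0.620240 = 0.227593
e^{−rT} = 0.896348
N(−d₁) = 0.198266,  N(−d₂) = 0.409981
Put price V = K·e^{−rT}·N(−d₂) − S·N(−d₁) = 38.244282 − 25.816159 = 12.428122
φ(d₁) = (1/√(2π))·e^{−d₁²/2} = 0.278497
Θ = −S·φ(d₁)·σ/(2√T) + r·K·e^{−rT}·N(−d₂) = −8.180621 + 3.044245 = -5.136376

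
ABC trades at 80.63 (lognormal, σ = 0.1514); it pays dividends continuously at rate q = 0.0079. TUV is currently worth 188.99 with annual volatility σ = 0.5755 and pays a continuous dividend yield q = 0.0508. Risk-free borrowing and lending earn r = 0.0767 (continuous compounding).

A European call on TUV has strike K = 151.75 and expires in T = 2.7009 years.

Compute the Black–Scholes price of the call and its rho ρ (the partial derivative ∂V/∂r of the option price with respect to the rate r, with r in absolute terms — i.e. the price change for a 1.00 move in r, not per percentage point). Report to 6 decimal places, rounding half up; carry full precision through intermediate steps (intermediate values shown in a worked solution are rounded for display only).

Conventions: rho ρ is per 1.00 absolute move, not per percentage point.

price = 75.336423
ρ = 144.504727

σ√T = 0.5755·√2.7009 = 0.945801
d₁ = (ln(S/K) + (r−q+σ²/2)T) / (σ√T) = (ln(188.99/151.75) + (0.0767−0.0508+0.5755²/2)·2.7009) / 0.945801 = (0.219460 + 0.517223) / 0.945801 = 0.778898
d₂ = d₁ − σ√T = 0.778898 − 0.945801 = -0.166902
e^{−rT} = 0.812890
e^{−qT} = 0.871791
N(d₁) = 0.781980,  N(d₂) = 0.433723
Call price V = S·e^{−qT}·N(d₁) − K·e^{−rT}·N(d₂) = 128.838859 − 53.502435 = 75.336423
ρ = K·T·e^{−rT}·N(d₂) = 144.504727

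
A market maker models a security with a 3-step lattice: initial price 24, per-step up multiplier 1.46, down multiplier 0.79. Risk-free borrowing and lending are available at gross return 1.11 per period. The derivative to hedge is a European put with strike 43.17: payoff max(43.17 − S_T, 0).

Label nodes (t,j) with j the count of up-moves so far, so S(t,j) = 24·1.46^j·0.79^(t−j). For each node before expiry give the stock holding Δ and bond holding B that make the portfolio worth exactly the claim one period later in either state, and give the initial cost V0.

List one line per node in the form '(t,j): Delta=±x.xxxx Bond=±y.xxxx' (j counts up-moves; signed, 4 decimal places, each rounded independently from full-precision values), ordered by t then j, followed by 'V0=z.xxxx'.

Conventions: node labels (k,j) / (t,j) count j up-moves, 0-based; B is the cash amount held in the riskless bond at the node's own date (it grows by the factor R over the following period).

(0,0): Delta=-0.6371 Bond=25.3663
(1,0): Delta=-1.0000 Bond=35.0377
(1,1): Delta=-0.4223 Bond=20.6304
(2,0): Delta=-1.0000 Bond=38.8919
(2,1): Delta=-1.0000 Bond=38.8919
(2,2): Delta=-0.0804 Bond=5.4082
V0=10.0766

Under the risk-neutral measure, an up-move has probability p* = (R−d)/(u−d) = 0.4776 and values discount at R = 1.11.
Terminal payoffs: V(3,0)=31.3371, V(3,1)=21.3015, V(3,2)=2.7549, V(3,3)=0.0000
Node (2,0) S=14.9784: V=(p*·21.3015+(1−p*)·31.3371)/1.11=23.9135; Δ=(21.3015−31.3371)/(21.8685−11.8329)=-1.0000; B=V−Δ·S=38.8919
Node (2,1) S=27.6816: V=(p*·2.7549+(1−p*)·21.3015)/1.11=11.2103; Δ=(2.7549−21.3015)/(40.4151−21.8685)=-1.0000; B=V−Δ·S=38.8919
Node (2,2) S=51.1584: V=(p*·0.0000+(1−p*)·2.7549)/1.11=1.2965; Δ=(0.0000−2.7549)/(74.6913−40.4151)=-0.0804; B=V−Δ·S=5.4082
Node (1,0) S=18.9600: V=(p*·11.2103+(1−p*)·23.9135)/1.11=16.0777; Δ=(11.2103−23.9135)/(27.6816−14.9784)=-1.0000; B=V−Δ·S=35.0377
Node (1,1) S=35.0400: V=(p*·1.2965+(1−p*)·11.2103)/1.11=5.8336; Δ=(1.2965−11.2103)/(51.1584−27.6816)=-0.4223; B=V−Δ·S=20.6304
Node (0,0) S=24.0000: V=(p*·5.8336+(1−p*)·16.0777)/1.11=10.0766; Δ=(5.8336−16.0777)/(35.0400−18.9600)=-0.6371; B=V−Δ·S=25.3663
Check: Δ(0,0)·S0 + B(0,0) = 10.0766 = V0.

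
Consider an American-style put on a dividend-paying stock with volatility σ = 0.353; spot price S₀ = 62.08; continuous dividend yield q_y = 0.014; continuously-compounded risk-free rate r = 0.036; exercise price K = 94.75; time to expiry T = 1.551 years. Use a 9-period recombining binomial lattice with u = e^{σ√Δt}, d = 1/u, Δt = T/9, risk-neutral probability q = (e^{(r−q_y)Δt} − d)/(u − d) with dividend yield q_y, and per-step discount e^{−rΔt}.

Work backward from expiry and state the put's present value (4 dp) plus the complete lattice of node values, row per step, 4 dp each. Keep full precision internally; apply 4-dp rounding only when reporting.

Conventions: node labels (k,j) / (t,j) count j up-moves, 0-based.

Δt=0.17233, u=1.15782, d=0.86369, q=0.47634, disc=e^(-rΔt)=0.99382
k=9 terminal: V=max(K-S,0) → 78.1475 72.4934 64.9139 54.7532 41.1321 22.8724 0.0000 0.0000 0.0000 0.0000
k=8: j=0 S=19.2228 intr=75.5272 cont=74.9875 V=75.5272[EX]; j=1 S=25.7691 intr=68.9809 cont=68.4570 V=68.9809[EX]; j=2 S=34.5449 intr=60.2051 cont=59.7023 V=60.2051[EX]; j=3 S=46.3093 intr=48.4407 cont=47.9663 V=48.4407[EX]; j=4 S=62.0800 intr=32.6700 cont=32.2336 V=32.6700[EX]; j=5 S=83.2215 intr=11.5285 cont=11.9032 V=11.9032[hold]; j=6 S=111.5629 intr=0.0000 cont=0.0000 V=0.0000[hold]; j=7 S=149.5559 intr=0.0000 cont=0.0000 V=0.0000[hold]; j=8 S=200.4876 intr=0.0000 cont=0.0000 V=0.0000[hold]
k=7: j=0 S=22.2566 intr=72.4934 cont=71.9611 V=72.4934[EX]; j=1 S=29.8361 intr=64.9139 cont=64.3998 V=64.9139[EX]; j=2 S=39.9968 intr=54.7532 cont=54.2635 V=54.7532[EX]; j=3 S=53.6179 intr=41.1321 cont=40.6753 V=41.1321[EX]; j=4 S=71.8776 intr=22.8724 cont=22.6370 V=22.8724[EX]; j=5 S=96.3558 intr=0.0000 cont=6.1946 V=6.1946[hold]; j=6 S=129.1700 intr=0.0000 cont=0.0000 V=0.0000[hold]; j=7 S=173.1592 intr=0.0000 cont=0.0000 V=0.0000[hold]
k=6: j=0 S=25.7691 intr=68.9809 cont=68.4570 V=68.9809[EX]; j=1 S=34.5449 intr=60.2051 cont=59.7023 V=60.2051[EX]; j=2 S=46.3093 intr=48.4407 cont=47.9663 V=48.4407[EX]; j=3 S=62.0800 intr=32.6700 cont=32.2336 V=32.6700[EX]; j=4 S=83.2215 intr=11.5285 cont=14.8357 V=14.8357[hold]; j=5 S=111.5629 intr=0.0000 cont=3.2238 V=3.2238[hold]; j=6 S=149.5559 intr=0.0000 cont=0.0000 V=0.0000[hold]
k=5: j=0 S=29.8361 intr=64.9139 cont=64.3998 V=64.9139[EX]; j=1 S=39.9968 intr=54.7532 cont=54.2635 V=54.7532[EX]; j=2 S=53.6179 intr=41.1321 cont=40.6753 V=41.1321[EX]; j=3 S=71.8776 intr=22.8724 cont=24.0252 V=24.0252[hold]; j=4 S=96.3558 intr=0.0000 cont=9.2469 V=9.2469[hold]; j=5 S=129.1700 intr=0.0000 cont=1.6777 V=1.6777[hold]
k=4: j=0 S=34.5449 intr=60.2051 cont=59.7023 V=60.2051[EX]; j=1 S=46.3093 intr=48.4407 cont=47.9663 V=48.4407[EX]; j=2 S=62.0800 intr=32.6700 cont=32.7793 V=32.7793[hold]; j=3 S=83.2215 intr=11.5285 cont=16.8806 V=16.8806[hold]; j=4 S=111.5629 intr=0.0000 cont=5.6065 V=5.6065[hold]
k=3: j=0 S=39.9968 intr=54.7532 cont=54.2635 V=54.7532[EX]; j=1 S=53.6179 intr=41.1321 cont=40.7271 V=41.1321[EX]; j=2 S=71.8776 intr=22.8724 cont=25.0502 V=25.0502[hold]; j=3 S=96.3558 intr=0.0000 cont=11.4390 V=11.4390[hold]
k=2: j=0 S=46.3093 intr=48.4407 cont=47.9663 V=48.4407[EX]; j=1 S=62.0800 intr=32.6700 cont=33.2645 V=33.2645[hold]; j=2 S=83.2215 intr=11.5285 cont=18.4517 V=18.4517[hold]
k=1: j=0 S=53.6179 intr=41.1321 cont=40.9568 V=41.1321[EX]; j=1 S=71.8776 intr=22.8724 cont=26.0464 V=26.0464[hold]
k=0: j=0 S=62.0800 intr=32.6700 cont=33.7362 V=33.7362[hold]

price = 33.7362
tree:
33.7362
41.1321 26.0464
48.4407 33.2645 18.4517
54.7532 41.1321 25.0502 11.4390
60.2051 48.4407 32.7793 16.8806 5.6065
64.9139 54.7532 41.1321 24.0252 9.2469 1.6777
68.9809 60.2051 48.4407 32.6700 14.8357 3.2238 0.0000
72.4934 64.9139 54.7532 41.1321 22.8724 6.1946 0.0000 0.0000
75.5272 68.9809 60.2051 48.4407 32.6700 11.9032 0.0000 0.0000 0.0000
78.1475 72.4934 64.9139 54.7532 41.1321 22.8724 0.0000 0.0000 0.0000 0.0000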